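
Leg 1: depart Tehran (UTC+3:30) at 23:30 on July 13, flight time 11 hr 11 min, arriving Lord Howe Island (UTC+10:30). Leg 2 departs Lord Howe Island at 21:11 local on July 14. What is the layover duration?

3 hours 30 minutes

Convert departure to UTC: 23:30 − 3:30 = 20:00 UTC on Jul 13.
Add 11 hours 11 minutes flight time → 07:11 UTC (Jul 14).
Lord Howe Island is UTC+10:30, so local arrival = 07:11 + 10:30 = 17:41 on Jul 14.
Layover = 21:11 − 17:41 = 3 hours 30 minutes.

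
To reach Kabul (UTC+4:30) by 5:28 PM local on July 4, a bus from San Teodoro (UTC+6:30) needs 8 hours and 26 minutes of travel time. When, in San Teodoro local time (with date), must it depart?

11:02 AM on July 4

Target arrival in UTC: 5:28 PM − 4:30 = 12:58 PM on Jul 4.
Subtract 8 hours 26 minutes → departure 4:32 AM UTC on Jul 4.
San Teodoro is UTC+6:30: 4:32 AM + 6:30 = 11:02 AM on Jul 4.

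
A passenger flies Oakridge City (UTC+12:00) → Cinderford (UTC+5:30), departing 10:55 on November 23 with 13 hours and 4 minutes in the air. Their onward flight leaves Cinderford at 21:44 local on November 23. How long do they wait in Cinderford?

Convert departure to UTC: 10:55 − 12:00 = 22:55 UTC on Nov 22.
Add 13 hours and 4 minutes flight time → 11:59 UTC (Nov 23).
Cinderford is UTC+5:30, so local arrival = 11:59 + 5:30 = 17:29 on Nov 23.
Layover = 21:44 − 17:29 = 4 hours 15 minutes.

4 hours 15 minutes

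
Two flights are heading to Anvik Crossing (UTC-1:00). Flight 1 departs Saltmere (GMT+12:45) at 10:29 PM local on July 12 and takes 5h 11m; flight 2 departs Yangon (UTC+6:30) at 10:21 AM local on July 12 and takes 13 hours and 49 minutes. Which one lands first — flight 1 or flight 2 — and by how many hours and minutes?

the first, by 2 hours 45 minutes

Flight 1 in UTC: 10:29 PM − 12:45 = 9:44 AM on Jul 12.
+5 hours and 11 minutes → arrive 2:55 PM UTC on Jul 12.
Flight 2 in UTC: 10:21 AM − 6:30 = 3:51 AM on Jul 12.
+13 hours 49 minutes → arrive 5:40 PM UTC on Jul 12.
Flight 1 lands earlier by 2 hours 45 minutes.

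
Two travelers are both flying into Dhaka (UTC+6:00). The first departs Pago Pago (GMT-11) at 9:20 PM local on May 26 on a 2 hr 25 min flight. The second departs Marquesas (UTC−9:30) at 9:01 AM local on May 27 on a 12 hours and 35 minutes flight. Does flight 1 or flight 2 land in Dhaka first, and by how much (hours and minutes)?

Flight 1 in UTC: 9:20 PM + 11:00 = 8:20 AM on May 27.
+2 hours 25 minutes → arrive 10:45 AM UTC on May 27.
Flight 2 in UTC: 9:01 AM + 9:30 = 6:31 PM on May 27.
+12 hours 35 minutes → arrive 7:06 AM UTC on May 28.
Flight 1 lands earlier by 20 hours 21 minutes.

the first, by 20 hours 21 minutes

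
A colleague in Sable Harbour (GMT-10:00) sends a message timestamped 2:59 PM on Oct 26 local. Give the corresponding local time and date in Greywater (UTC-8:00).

4:59 PM on Oct 26

In UTC: 2:59 PM + 10:00 = 12:59 AM on Oct 27.
Greywater is UTC−8:00: 12:59 AM − 8:00 = 4:59 PM on Oct 26.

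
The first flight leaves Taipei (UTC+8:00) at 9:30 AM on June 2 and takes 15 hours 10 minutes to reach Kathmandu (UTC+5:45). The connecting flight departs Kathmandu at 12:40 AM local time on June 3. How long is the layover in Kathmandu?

2 hours 15 minutes

Convert departure to UTC: 9:30 AM − 8:00 = 1:30 AM UTC on Jun 2.
Add 15 hours 10 minutes flight time → 4:40 PM UTC.
Kathmandu is UTC+5:45, so local arrival = 4:40 PM + 5:45 = 10:25 PM on Jun 2.
Layover = 12:40 AM − 10:25 PM (+1 day) = 2 hours 15 minutes.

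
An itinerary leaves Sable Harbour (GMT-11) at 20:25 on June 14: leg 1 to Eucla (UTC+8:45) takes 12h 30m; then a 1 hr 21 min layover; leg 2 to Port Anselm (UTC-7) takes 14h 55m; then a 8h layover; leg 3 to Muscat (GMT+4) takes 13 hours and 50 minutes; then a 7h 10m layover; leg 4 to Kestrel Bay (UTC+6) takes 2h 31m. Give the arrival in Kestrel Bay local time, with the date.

01:42 on Jun 18

Convert departure to UTC: 20:25 + 11:00 = 07:25 UTC on Jun 15.
Add 12 hours 30 minutes leg 1 → 19:55 UTC.
Add 1 hour and 21 minutes layover in Eucla → 21:16 UTC.
Add 14 hours and 55 minutes leg 2 → 12:11 UTC (Jun 16).
Add 8 hours layover in Port Anselm → 20:11 UTC.
Add 13 hours and 50 minutes leg 3 → 10:01 UTC (Jun 17).
Add 7 hours 10 minutes layover in Muscat → 17:11 UTC.
Add 2 hours and 31 minutes leg 4 → 19:42 UTC.
Kestrel Bay is UTC+6:00, so local arrival = 19:42 + 6:00 = 01:42 on Jun 18.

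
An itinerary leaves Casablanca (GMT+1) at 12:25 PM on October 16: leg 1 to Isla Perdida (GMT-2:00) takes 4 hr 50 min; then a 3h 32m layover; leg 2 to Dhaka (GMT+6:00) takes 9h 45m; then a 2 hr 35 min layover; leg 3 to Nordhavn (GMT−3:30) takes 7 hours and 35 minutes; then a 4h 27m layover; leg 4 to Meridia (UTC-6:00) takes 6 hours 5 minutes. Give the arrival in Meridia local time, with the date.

8:14 PM on Oct 17

Convert departure to UTC: 12:25 PM − 1:00 = 11:25 AM UTC on Oct 16.
Add 4 hours 50 minutes leg 1 → 4:15 PM UTC.
Add 3 hours and 32 minutes layover in Isla Perdida → 7:47 PM UTC.
Add 9 hours 45 minutes leg 2 → 5:32 AM UTC (Oct 17).
Add 2 hours 35 minutes layover in Dhaka → 8:07 AM UTC.
Add 7 hours and 35 minutes leg 3 → 3:42 PM UTC.
Add 4 hours and 27 minutes layover in Nordhavn → 8:09 PM UTC.
Add 6 hours 5 minutes leg 4 → 2:14 AM UTC (Oct 18).
Meridia is UTC−6:00, so local arrival = 2:14 AM − 6:00 = 8:14 PM on Oct 17.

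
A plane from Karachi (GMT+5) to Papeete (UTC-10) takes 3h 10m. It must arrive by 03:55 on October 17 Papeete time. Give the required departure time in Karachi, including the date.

Target arrival in UTC: 03:55 + 10:00 = 13:55 on Oct 17.
Subtract 3 hours and 10 minutes → departure 10:45 UTC on Oct 17.
Karachi is UTC+5:00: 10:45 + 5:00 = 15:45 on Oct 17.

15:45 on October 17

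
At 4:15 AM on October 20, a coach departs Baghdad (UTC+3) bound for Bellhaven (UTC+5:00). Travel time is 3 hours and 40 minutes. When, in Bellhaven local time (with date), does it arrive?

9:55 AM on October 20

Bellhaven is 2:00 ahead of Baghdad.
After 3 hours 40 minutes it is 7:55 AM in Baghdad.
Shift by the zone difference: 7:55 AM + 2:00 = 9:55 AM on Oct 20 in Bellhaven.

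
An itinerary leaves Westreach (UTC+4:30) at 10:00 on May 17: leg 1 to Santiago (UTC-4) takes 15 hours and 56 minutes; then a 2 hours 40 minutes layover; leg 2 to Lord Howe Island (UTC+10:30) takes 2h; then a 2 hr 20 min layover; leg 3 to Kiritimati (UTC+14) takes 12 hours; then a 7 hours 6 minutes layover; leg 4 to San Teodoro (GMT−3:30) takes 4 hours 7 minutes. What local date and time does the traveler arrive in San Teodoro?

00:09 on May 19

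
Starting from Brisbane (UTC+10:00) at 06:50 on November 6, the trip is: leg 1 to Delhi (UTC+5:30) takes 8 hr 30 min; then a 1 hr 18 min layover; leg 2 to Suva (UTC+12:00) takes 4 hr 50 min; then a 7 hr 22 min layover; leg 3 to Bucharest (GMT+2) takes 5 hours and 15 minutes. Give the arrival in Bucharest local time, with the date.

Convert departure to UTC: 06:50 − 10:00 = 20:50 UTC on Nov 5.
Add 8 hours 30 minutes leg 1 → 05:20 UTC (Nov 6).
Add 1 hour and 18 minutes layover in Delhi → 06:38 UTC.
Add 4 hours and 50 minutes leg 2 → 11:28 UTC.
Add 7 hours 22 minutes layover in Suva → 18:50 UTC.
Add 5 hours and 15 minutes leg 3 → 00:05 UTC (Nov 7).
Bucharest is UTC+2:00, so local arrival = 00:05 + 2:00 = 02:05 on Nov 7.

02:05 on Nov 7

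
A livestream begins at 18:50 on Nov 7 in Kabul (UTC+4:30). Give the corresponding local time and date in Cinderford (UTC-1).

Cinderford is 5:30 behind Kabul.
Shift by the zone difference: 18:50 − 5:30 = 13:20 on Nov 7 in Cinderford.

13:20 on November 7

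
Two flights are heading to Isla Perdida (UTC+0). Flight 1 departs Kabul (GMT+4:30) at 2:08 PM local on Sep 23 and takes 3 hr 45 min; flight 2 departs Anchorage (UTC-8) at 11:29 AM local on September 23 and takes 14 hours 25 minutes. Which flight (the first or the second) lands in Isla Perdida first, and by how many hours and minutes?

the first, by 20 hours 31 minutes

Flight 1 in UTC: 2:08 PM − 4:30 = 9:38 AM on Sep 23.
+3 hours and 45 minutes → arrive 1:23 PM UTC on Sep 23.
Flight 2 in UTC: 11:29 AM + 8:00 = 7:29 PM on Sep 23.
+14 hours and 25 minutes → arrive 9:54 AM UTC on Sep 24.
Flight 1 lands earlier by 20 hours 31 minutes.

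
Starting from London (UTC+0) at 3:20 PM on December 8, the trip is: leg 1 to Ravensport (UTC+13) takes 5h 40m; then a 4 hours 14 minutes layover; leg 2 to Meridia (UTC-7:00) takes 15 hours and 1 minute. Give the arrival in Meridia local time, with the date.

9:15 AM on December 9

London is at UTC+0, so departure is already 3:20 PM UTC on Dec 8.
Add 5 hours 40 minutes leg 1 → 9:00 PM UTC.
Add 4 hours and 14 minutes layover in Ravensport → 1:14 AM UTC (Dec 9).
Add 15 hours and 1 minute leg 2 → 4:15 PM UTC.
Meridia is UTC−7:00, so local arrival = 4:15 PM − 7:00 = 9:15 AM on Dec 9.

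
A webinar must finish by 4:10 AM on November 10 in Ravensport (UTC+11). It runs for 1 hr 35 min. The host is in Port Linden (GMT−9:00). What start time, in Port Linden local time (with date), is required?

Target end time in UTC: 4:10 AM − 11:00 = 5:10 PM on Nov 9.
Subtract 1 hour and 35 minutes → start 3:35 PM UTC on Nov 9.
Port Linden is UTC−9:00: 3:35 PM − 9:00 = 6:35 AM on Nov 9.

6:35 AM on November 9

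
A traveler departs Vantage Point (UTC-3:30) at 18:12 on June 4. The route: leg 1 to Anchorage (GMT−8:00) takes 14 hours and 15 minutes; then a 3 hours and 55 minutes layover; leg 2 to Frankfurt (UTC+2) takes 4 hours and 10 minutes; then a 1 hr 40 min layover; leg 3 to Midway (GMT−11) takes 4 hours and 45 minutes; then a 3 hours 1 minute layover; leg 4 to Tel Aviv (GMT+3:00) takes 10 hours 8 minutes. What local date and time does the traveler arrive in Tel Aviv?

Convert departure to UTC: 18:12 + 3:30 = 21:42 UTC on Jun 4.
Add 14 hours 15 minutes leg 1 → 11:57 UTC (Jun 5).
Add 3 hours 55 minutes layover in Anchorage → 15:52 UTC.
Add 4 hours and 10 minutes leg 2 → 20:02 UTC.
Add 1 hour and 40 minutes layover in Frankfurt → 21:42 UTC.
Add 4 hours and 45 minutes leg 3 → 02:27 UTC (Jun 6).
Add 3 hours 1 minute layover in Midway → 05:28 UTC.
Add 10 hours and 8 minutes leg 4 → 15:36 UTC.
Tel Aviv is UTC+3:00, so local arrival = 15:36 + 3:00 = 18:36 on Jun 6.

18:36 on Jun 6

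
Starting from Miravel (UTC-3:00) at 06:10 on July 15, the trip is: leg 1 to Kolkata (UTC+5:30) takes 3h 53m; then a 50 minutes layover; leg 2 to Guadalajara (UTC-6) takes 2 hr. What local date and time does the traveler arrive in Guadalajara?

09:53 on July 15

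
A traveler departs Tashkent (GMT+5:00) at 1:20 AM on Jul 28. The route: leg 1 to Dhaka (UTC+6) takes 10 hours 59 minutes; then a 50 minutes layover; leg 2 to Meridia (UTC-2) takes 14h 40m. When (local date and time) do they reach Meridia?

8:49 PM on July 28

Convert departure to UTC: 1:20 AM − 5:00 = 8:20 PM UTC on Jul 27.
Add 10 hours and 59 minutes leg 1 → 7:19 AM UTC (Jul 28).
Add 50 minutes layover in Dhaka → 8:09 AM UTC.
Add 14 hours and 40 minutes leg 2 → 10:49 PM UTC.
Meridia is UTC−2:00, so local arrival = 10:49 PM − 2:00 = 8:49 PM on Jul 28.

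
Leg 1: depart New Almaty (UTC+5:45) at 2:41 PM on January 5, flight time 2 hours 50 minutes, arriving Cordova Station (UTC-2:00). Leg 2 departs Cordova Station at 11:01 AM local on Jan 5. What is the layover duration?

1 hour 15 minutes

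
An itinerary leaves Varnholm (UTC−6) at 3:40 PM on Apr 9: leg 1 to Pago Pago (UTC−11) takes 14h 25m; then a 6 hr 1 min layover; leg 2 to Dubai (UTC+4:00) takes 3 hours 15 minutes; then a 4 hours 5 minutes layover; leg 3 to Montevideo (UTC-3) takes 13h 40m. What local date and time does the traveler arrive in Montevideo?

Convert departure to UTC: 3:40 PM + 6:00 = 9:40 PM UTC on Apr 9.
Add 14 hours 25 minutes leg 1 → 12:05 PM UTC (Apr 10).
Add 6 hours and 1 minute layover in Pago Pago → 6:06 PM UTC.
Add 3 hours and 15 minutes leg 2 → 9:21 PM UTC.
Add 4 hours 5 minutes layover in Dubai → 1:26 AM UTC (Apr 11).
Add 13 hours 40 minutes leg 3 → 3:06 PM UTC.
Montevideo is UTC−3:00, so local arrival = 3:06 PM − 3:00 = 12:06 PM on Apr 11.

12:06 PM on Apr 11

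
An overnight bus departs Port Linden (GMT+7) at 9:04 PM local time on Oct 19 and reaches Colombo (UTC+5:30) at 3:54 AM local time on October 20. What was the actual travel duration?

8 hours 20 minutes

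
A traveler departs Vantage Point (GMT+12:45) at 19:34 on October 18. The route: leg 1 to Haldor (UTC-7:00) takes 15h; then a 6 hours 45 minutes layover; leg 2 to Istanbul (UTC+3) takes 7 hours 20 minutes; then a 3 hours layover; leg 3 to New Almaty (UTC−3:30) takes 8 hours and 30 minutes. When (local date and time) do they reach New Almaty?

19:54 on October 19

Convert departure to UTC: 19:34 − 12:45 = 06:49 UTC on Oct 18.
Add 15 hours leg 1 → 21:49 UTC.
Add 6 hours 45 minutes layover in Haldor → 04:34 UTC (Oct 19).
Add 7 hours 20 minutes leg 2 → 11:54 UTC.
Add 3 hours layover in Istanbul → 14:54 UTC.
Add 8 hours and 30 minutes leg 3 → 23:24 UTC.
New Almaty is UTC−3:30, so local arrival = 23:24 − 3:30 = 19:54 on Oct 19.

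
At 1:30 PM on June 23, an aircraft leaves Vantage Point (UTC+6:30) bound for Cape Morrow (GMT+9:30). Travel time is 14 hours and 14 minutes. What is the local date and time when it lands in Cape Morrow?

6:44 AM on Jun 24

Convert departure to UTC: 1:30 PM − 6:30 = 7:00 AM UTC on Jun 23.
Add 14 hours 14 minutes travel time → 9:14 PM UTC.
Cape Morrow is UTC+9:30, so local arrival = 9:14 PM + 9:30 = 6:44 AM on Jun 24.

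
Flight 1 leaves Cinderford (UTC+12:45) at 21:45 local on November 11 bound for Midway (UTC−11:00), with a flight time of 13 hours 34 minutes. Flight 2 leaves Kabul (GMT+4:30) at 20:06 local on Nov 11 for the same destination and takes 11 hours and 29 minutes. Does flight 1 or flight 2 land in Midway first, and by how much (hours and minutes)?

the first, by 4 hours 31 minutes

Flight 1 in UTC: 21:45 − 12:45 = 09:00 on Nov 11.
+13 hours 34 minutes → arrive 22:34 UTC on Nov 11.
Flight 2 in UTC: 20:06 − 4:30 = 15:36 on Nov 11.
+11 hours 29 minutes → arrive 03:05 UTC on Nov 12.
Flight 1 lands earlier by 4 hours 31 minutes.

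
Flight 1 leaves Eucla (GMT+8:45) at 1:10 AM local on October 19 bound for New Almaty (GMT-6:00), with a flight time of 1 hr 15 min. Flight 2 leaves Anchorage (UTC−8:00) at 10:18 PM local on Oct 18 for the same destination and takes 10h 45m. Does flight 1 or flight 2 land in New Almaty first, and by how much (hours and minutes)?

Flight 1 in UTC: 1:10 AM − 8:45 = 4:25 PM on Oct 18.
+1 hour and 15 minutes → arrive 5:40 PM UTC on Oct 18.
Flight 2 in UTC: 10:18 PM + 8:00 = 6:18 AM on Oct 19.
+10 hours 45 minutes → arrive 5:03 PM UTC on Oct 19.
Flight 1 lands earlier by 23 hours 23 minutes.

the first, by 23 hours 23 minutes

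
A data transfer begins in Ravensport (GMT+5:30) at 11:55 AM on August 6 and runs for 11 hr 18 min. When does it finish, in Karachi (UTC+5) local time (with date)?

Karachi is 0:30 behind Ravensport.
After 11 hours and 18 minutes it is 11:13 PM in Ravensport.
Shift by the zone difference: 11:13 PM − 0:30 = 10:43 PM on Aug 6 in Karachi.

10:43 PM on Aug 6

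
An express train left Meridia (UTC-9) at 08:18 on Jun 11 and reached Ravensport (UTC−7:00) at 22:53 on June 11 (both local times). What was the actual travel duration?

12 hours 35 minutes

Departure in UTC: 08:18 + 9:00 = 17:18 on Jun 11.
Arrival in UTC: 22:53 + 7:00 = 05:53 on Jun 12.
Elapsed = 05:53 − 17:18 (+1 day) = 12 hours 35 minutes.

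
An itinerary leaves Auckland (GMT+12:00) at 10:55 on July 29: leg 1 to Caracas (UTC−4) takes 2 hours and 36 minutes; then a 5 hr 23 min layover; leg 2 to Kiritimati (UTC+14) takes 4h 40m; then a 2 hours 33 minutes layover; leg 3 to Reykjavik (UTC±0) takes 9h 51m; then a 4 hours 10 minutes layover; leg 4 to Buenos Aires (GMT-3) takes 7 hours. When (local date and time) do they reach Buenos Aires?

Convert departure to UTC: 10:55 − 12:00 = 22:55 UTC on Jul 28.
Add 2 hours 36 minutes leg 1 → 01:31 UTC (Jul 29).
Add 5 hours and 23 minutes layover in Caracas → 06:54 UTC.
Add 4 hours 40 minutes leg 2 → 11:34 UTC.
Add 2 hours and 33 minutes layover in Kiritimati → 14:07 UTC.
Add 9 hours 51 minutes leg 3 → 23:58 UTC.
Add 4 hours 10 minutes layover in Reykjavik → 04:08 UTC (Jul 30).
Add 7 hours leg 4 → 11:08 UTC.
Buenos Aires is UTC−3:00, so local arrival = 11:08 − 3:00 = 08:08 on Jul 30.

08:08 on July 30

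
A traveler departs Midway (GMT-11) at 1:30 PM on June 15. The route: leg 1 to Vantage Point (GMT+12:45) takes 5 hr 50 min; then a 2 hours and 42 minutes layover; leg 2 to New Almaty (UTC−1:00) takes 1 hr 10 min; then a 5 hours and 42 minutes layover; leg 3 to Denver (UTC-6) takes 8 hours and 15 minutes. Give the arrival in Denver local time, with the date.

Convert departure to UTC: 1:30 PM + 11:00 = 12:30 AM UTC on Jun 16.
Add 5 hours and 50 minutes leg 1 → 6:20 AM UTC.
Add 2 hours and 42 minutes layover in Vantage Point → 9:02 AM UTC.
Add 1 hour 10 minutes leg 2 → 10:12 AM UTC.
Add 5 hours and 42 minutes layover in New Almaty → 3:54 PM UTC.
Add 8 hours 15 minutes leg 3 → 12:09 AM UTC (Jun 17).
Denver is UTC−6:00, so local arrival = 12:09 AM − 6:00 = 6:09 PM on Jun 16.

6:09 PM on Jun 16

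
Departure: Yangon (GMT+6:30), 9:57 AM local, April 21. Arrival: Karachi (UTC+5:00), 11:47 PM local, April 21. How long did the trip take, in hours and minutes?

Karachi is 1:30 behind Yangon.
Clock-face elapsed time (ignoring zones) is 13 hours 50 minutes.
Actual elapsed = 13 hours 50 minutes + 1:30 = 15 hours 20 minutes.

15 hours 20 minutes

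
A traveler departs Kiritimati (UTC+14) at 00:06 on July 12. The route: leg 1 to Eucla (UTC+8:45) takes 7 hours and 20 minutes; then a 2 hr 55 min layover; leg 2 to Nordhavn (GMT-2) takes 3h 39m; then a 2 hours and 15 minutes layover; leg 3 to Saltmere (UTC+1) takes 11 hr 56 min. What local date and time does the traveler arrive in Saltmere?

Convert departure to UTC: 00:06 − 14:00 = 10:06 UTC on Jul 11.
Add 7 hours 20 minutes leg 1 → 17:26 UTC.
Add 2 hours and 55 minutes layover in Eucla → 20:21 UTC.
Add 3 hours and 39 minutes leg 2 → 00:00 UTC (Jul 12).
Add 2 hours and 15 minutes layover in Nordhavn → 02:15 UTC.
Add 11 hours and 56 minutes leg 3 → 14:11 UTC.
Saltmere is UTC+1:00, so local arrival = 14:11 + 1:00 = 15:11 on Jul 12.

15:11 on Jul 12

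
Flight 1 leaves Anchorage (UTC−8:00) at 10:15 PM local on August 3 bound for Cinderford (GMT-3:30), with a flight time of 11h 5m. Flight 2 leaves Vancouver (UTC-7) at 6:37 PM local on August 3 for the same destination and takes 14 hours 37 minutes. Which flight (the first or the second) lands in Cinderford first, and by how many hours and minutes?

Flight 1 in UTC: 10:15 PM + 8:00 = 6:15 AM on Aug 4.
+11 hours and 5 minutes → arrive 5:20 PM UTC on Aug 4.
Flight 2 in UTC: 6:37 PM + 7:00 = 1:37 AM on Aug 4.
+14 hours 37 minutes → arrive 4:14 PM UTC on Aug 4.
Flight 2 lands earlier by 1 hour 6 minutes.

the second, by 1 hour 6 minutes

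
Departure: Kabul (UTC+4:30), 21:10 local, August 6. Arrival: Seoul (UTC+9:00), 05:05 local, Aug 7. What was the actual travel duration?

Departure in UTC: 21:10 − 4:30 = 16:40 on Aug 6.
Arrival in UTC: 05:05 − 9:00 = 20:05 on Aug 6.
Elapsed = 20:05 − 16:40 = 3 hours 25 minutes.

3 hours 25 minutes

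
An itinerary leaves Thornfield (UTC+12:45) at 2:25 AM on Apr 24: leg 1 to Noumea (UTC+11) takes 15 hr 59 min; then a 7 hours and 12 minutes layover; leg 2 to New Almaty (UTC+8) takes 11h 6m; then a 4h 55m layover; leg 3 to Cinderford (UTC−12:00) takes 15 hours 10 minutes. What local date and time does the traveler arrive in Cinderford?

8:02 AM on April 25

Convert departure to UTC: 2:25 AM − 12:45 = 1:40 PM UTC on Apr 23.
Add 15 hours 59 minutes leg 1 → 5:39 AM UTC (Apr 24).
Add 7 hours and 12 minutes layover in Noumea → 12:51 PM UTC.
Add 11 hours 6 minutes leg 2 → 11:57 PM UTC.
Add 4 hours 55 minutes layover in New Almaty → 4:52 AM UTC (Apr 25).
Add 15 hours and 10 minutes leg 3 → 8:02 PM UTC.
Cinderford is UTC−12:00, so local arrival = 8:02 PM − 12:00 = 8:02 AM on Apr 25.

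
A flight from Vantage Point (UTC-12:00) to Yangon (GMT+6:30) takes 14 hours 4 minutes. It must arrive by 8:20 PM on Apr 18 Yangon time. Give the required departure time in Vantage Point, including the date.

11:46 AM on April 17

Target arrival in UTC: 8:20 PM − 6:30 = 1:50 PM on Apr 18.
Subtract 14 hours 4 minutes → departure 11:46 PM UTC on Apr 17.
Vantage Point is UTC−12:00: 11:46 PM − 12:00 = 11:46 AM on Apr 17.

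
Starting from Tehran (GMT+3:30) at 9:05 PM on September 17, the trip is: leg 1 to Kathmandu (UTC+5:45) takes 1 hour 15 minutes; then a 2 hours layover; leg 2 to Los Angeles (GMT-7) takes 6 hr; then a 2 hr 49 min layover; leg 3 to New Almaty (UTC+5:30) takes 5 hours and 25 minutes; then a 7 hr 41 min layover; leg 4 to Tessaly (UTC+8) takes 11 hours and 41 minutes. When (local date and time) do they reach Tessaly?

2:26 PM on September 19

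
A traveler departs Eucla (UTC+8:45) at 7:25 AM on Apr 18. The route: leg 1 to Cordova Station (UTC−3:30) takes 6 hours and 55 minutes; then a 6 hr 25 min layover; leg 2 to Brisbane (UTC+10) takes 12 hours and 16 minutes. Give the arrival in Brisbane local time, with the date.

10:16 AM on April 19

Convert departure to UTC: 7:25 AM − 8:45 = 10:40 PM UTC on Apr 17.
Add 6 hours 55 minutes leg 1 → 5:35 AM UTC (Apr 18).
Add 6 hours and 25 minutes layover in Cordova Station → 12:00 PM UTC.
Add 12 hours and 16 minutes leg 2 → 12:16 AM UTC (Apr 19).
Brisbane is UTC+10:00, so local arrival = 12:16 AM + 10:00 = 10:16 AM on Apr 19.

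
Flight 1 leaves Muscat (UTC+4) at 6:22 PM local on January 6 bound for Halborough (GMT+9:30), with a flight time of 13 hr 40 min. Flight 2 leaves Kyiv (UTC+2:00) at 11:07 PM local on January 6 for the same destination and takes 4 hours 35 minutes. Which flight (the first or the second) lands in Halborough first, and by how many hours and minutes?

Flight 1 in UTC: 6:22 PM − 4:00 = 2:22 PM on Jan 6.
+13 hours 40 minutes → arrive 4:02 AM UTC on Jan 7.
Flight 2 in UTC: 11:07 PM − 2:00 = 9:07 PM on Jan 6.
+4 hours 35 minutes → arrive 1:42 AM UTC on Jan 7.
Flight 2 lands earlier by 2 hours 20 minutes.

the second, by 2 hours 20 minutes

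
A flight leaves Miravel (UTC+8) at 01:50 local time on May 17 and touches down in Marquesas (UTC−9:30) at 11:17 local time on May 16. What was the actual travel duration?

Departure in UTC: 01:50 − 8:00 = 17:50 on May 16.
Arrival in UTC: 11:17 + 9:30 = 20:47 on May 16.
Elapsed = 20:47 − 17:50 = 2 hours 57 minutes.

2 hours 57 minutes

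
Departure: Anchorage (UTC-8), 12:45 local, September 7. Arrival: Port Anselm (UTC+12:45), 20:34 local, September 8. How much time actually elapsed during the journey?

11 hours 4 minutes

Departure in UTC: 12:45 + 8:00 = 20:45 on Sep 7.
Arrival in UTC: 20:34 − 12:45 = 07:49 on Sep 8.
Elapsed = 07:49 − 20:45 (+1 day) = 11 hours 4 minutes.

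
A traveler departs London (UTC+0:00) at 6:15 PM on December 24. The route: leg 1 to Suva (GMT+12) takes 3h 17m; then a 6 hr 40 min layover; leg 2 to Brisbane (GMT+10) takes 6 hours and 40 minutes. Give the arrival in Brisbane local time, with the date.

London is at UTC+0, so departure is already 6:15 PM UTC on Dec 24.
Add 3 hours and 17 minutes leg 1 → 9:32 PM UTC.
Add 6 hours and 40 minutes layover in Suva → 4:12 AM UTC (Dec 25).
Add 6 hours and 40 minutes leg 2 → 10:52 AM UTC.
Brisbane is UTC+10:00, so local arrival = 10:52 AM + 10:00 = 8:52 PM on Dec 25.

8:52 PM on December 25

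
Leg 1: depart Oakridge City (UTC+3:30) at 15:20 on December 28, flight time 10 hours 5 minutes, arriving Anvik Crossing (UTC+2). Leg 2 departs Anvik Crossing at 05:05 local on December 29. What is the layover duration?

5 hours 10 minutes

Convert departure to UTC: 15:20 − 3:30 = 11:50 UTC on Dec 28.
Add 10 hours and 5 minutes flight time → 21:55 UTC.
Anvik Crossing is UTC+2:00, so local arrival = 21:55 + 2:00 = 23:55 on Dec 28.
Layover = 05:05 − 23:55 (+1 day) = 5 hours 10 minutes.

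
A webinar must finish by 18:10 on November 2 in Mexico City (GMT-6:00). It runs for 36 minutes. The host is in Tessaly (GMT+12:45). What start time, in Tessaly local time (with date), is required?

12:19 on November 3

Target end time in UTC: 18:10 + 6:00 = 00:10 on Nov 3.
Subtract 36 minutes → start 23:34 UTC on Nov 2.
Tessaly is UTC+12:45: 23:34 + 12:45 = 12:19 on Nov 3.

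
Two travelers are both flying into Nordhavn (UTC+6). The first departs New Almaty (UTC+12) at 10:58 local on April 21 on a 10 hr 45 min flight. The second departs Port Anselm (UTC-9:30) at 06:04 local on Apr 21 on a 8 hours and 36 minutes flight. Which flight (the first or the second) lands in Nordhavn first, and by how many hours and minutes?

the first, by 14 hours 27 minutes

Flight 1 in UTC: 10:58 − 12:00 = 22:58 on Apr 20.
+10 hours 45 minutes → arrive 09:43 UTC on Apr 21.
Flight 2 in UTC: 06:04 + 9:30 = 15:34 on Apr 21.
+8 hours 36 minutes → arrive 00:10 UTC on Apr 22.
Flight 1 lands earlier by 14 hours 27 minutes.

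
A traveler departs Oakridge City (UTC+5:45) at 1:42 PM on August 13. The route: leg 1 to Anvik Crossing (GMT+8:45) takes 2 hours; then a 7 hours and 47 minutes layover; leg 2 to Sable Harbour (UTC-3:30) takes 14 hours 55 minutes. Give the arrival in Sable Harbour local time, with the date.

5:09 AM on August 14

Convert departure to UTC: 1:42 PM − 5:45 = 7:57 AM UTC on Aug 13.
Add 2 hours leg 1 → 9:57 AM UTC.
Add 7 hours 47 minutes layover in Anvik Crossing → 5:44 PM UTC.
Add 14 hours 55 minutes leg 2 → 8:39 AM UTC (Aug 14).
Sable Harbour is UTC−3:30, so local arrival = 8:39 AM − 3:30 = 5:09 AM on Aug 14.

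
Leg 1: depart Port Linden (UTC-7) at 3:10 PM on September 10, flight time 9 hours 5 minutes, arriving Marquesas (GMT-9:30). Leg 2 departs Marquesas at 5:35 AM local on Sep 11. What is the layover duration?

7 hours 50 minutes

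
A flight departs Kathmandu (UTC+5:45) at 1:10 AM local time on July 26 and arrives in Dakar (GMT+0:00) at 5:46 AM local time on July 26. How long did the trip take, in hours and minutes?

10 hours 21 minutes

Departure in UTC: 1:10 AM − 5:45 = 7:25 PM on Jul 25.
Arrival is already UTC: 5:46 AM on Jul 26.
Elapsed = 5:46 AM − 7:25 PM (+1 day) = 10 hours 21 minutes.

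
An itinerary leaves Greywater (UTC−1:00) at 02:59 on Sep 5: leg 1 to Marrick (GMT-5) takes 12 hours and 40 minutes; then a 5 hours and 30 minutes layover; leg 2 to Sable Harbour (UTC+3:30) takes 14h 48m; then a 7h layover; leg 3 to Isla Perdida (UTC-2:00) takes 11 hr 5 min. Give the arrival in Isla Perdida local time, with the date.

05:02 on September 7

Convert departure to UTC: 02:59 + 1:00 = 03:59 UTC on Sep 5.
Add 12 hours and 40 minutes leg 1 → 16:39 UTC.
Add 5 hours and 30 minutes layover in Marrick → 22:09 UTC.
Add 14 hours 48 minutes leg 2 → 12:57 UTC (Sep 6).
Add 7 hours layover in Sable Harbour → 19:57 UTC.
Add 11 hours and 5 minutes leg 3 → 07:02 UTC (Sep 7).
Isla Perdida is UTC−2:00, so local arrival = 07:02 − 2:00 = 05:02 on Sep 7.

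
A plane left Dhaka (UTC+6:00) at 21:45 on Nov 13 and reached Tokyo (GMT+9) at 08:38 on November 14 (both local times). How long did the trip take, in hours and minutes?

Departure in UTC: 21:45 − 6:00 = 15:45 on Nov 13.
Arrival in UTC: 08:38 − 9:00 = 23:38 on Nov 13.
Elapsed = 23:38 − 15:45 = 7 hours 53 minutes.

7 hours 53 minutes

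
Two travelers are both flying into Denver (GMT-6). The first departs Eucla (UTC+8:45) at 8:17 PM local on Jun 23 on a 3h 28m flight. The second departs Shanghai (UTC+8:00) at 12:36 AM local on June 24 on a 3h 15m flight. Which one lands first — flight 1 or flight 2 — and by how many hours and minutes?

Flight 1 in UTC: 8:17 PM − 8:45 = 11:32 AM on Jun 23.
+3 hours 28 minutes → arrive 3:00 PM UTC on Jun 23.
Flight 2 in UTC: 12:36 AM − 8:00 = 4:36 PM on Jun 23.
+3 hours 15 minutes → arrive 7:51 PM UTC on Jun 23.
Flight 1 lands earlier by 4 hours 51 minutes.

the first, by 4 hours 51 minutes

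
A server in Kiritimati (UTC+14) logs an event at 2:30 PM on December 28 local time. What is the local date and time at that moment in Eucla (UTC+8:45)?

9:15 AM on Dec 28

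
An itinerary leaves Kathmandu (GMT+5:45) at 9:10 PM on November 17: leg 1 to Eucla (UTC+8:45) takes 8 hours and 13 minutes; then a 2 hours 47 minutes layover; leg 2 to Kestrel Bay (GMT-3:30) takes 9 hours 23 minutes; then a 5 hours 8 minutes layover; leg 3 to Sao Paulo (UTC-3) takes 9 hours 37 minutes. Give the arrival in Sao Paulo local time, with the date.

Convert departure to UTC: 9:10 PM − 5:45 = 3:25 PM UTC on Nov 17.
Add 8 hours 13 minutes leg 1 → 11:38 PM UTC.
Add 2 hours 47 minutes layover in Eucla → 2:25 AM UTC (Nov 18).
Add 9 hours and 23 minutes leg 2 → 11:48 AM UTC.
Add 5 hours 8 minutes layover in Kestrel Bay → 4:56 PM UTC.
Add 9 hours and 37 minutes leg 3 → 2:33 AM UTC (Nov 19).
Sao Paulo is UTC−3:00, so local arrival = 2:33 AM − 3:00 = 11:33 PM on Nov 18.

11:33 PM on November 18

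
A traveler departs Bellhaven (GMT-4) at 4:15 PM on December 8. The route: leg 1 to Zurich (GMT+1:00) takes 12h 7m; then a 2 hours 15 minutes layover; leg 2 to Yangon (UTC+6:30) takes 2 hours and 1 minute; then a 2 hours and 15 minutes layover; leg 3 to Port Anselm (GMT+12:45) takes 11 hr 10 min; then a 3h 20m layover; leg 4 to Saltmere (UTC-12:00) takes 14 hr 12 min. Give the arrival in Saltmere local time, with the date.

7:35 AM on Dec 10

Convert departure to UTC: 4:15 PM + 4:00 = 8:15 PM UTC on Dec 8.
Add 12 hours and 7 minutes leg 1 → 8:22 AM UTC (Dec 9).
Add 2 hours and 15 minutes layover in Zurich → 10:37 AM UTC.
Add 2 hours 1 minute leg 2 → 12:38 PM UTC.
Add 2 hours and 15 minutes layover in Yangon → 2:53 PM UTC.
Add 11 hours 10 minutes leg 3 → 2:03 AM UTC (Dec 10).
Add 3 hours and 20 minutes layover in Port Anselm → 5:23 AM UTC.
Add 14 hours and 12 minutes leg 4 → 7:35 PM UTC.
Saltmere is UTC−12:00, so local arrival = 7:35 PM − 12:00 = 7:35 AM on Dec 10.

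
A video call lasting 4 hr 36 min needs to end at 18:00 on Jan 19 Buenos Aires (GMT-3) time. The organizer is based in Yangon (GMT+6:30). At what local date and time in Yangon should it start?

Target end time in UTC: 18:00 + 3:00 = 21:00 on Jan 19.
Subtract 4 hours 36 minutes → start 16:24 UTC on Jan 19.
Yangon is UTC+6:30: 16:24 + 6:30 = 22:54 on Jan 19.

22:54 on January 19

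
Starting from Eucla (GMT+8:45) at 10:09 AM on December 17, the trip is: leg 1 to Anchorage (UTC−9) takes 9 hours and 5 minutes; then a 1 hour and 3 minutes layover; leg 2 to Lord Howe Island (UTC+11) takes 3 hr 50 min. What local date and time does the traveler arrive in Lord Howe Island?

2:22 AM on December 18

Convert departure to UTC: 10:09 AM − 8:45 = 1:24 AM UTC on Dec 17.
Add 9 hours 5 minutes leg 1 → 10:29 AM UTC.
Add 1 hour 3 minutes layover in Anchorage → 11:32 AM UTC.
Add 3 hours 50 minutes leg 2 → 3:22 PM UTC.
Lord Howe Island is UTC+11:00, so local arrival = 3:22 PM + 11:00 = 2:22 AM on Dec 18.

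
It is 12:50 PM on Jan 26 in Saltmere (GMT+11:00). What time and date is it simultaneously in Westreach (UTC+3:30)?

In UTC: 12:50 PM − 11:00 = 1:50 AM on Jan 26.
Westreach is UTC+3:30: 1:50 AM + 3:30 = 5:20 AM on Jan 26.

5:20 AM on January 26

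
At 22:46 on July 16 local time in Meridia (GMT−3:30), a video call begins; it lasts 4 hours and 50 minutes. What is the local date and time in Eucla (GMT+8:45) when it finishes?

15:51 on July 17

Eucla is 12:15 ahead of Meridia.
After 4 hours and 50 minutes it is 03:36 (Jul 17) in Meridia.
Shift by the zone difference: 03:36 + 12:15 = 15:51 on Jul 17 in Eucla.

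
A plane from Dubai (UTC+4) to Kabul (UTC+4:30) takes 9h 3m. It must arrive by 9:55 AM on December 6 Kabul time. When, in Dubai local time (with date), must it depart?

12:22 AM on December 6

Target arrival in UTC: 9:55 AM − 4:30 = 5:25 AM on Dec 6.
Subtract 9 hours and 3 minutes → departure 8:22 PM UTC on Dec 5.
Dubai is UTC+4:00: 8:22 PM + 4:00 = 12:22 AM on Dec 6.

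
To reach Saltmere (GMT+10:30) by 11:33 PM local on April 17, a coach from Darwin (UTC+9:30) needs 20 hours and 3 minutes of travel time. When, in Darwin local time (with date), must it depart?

Target arrival in UTC: 11:33 PM − 10:30 = 1:03 PM on Apr 17.
Subtract 20 hours and 3 minutes → departure 5:00 PM UTC on Apr 16.
Darwin is UTC+9:30: 5:00 PM + 9:30 = 2:30 AM on Apr 17.

2:30 AM on April 17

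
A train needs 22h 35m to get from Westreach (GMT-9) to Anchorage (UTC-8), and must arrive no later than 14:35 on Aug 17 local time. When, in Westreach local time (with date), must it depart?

Target arrival in UTC: 14:35 + 8:00 = 22:35 on Aug 17.
Subtract 22 hours 35 minutes → departure 00:00 UTC on Aug 17.
Westreach is UTC−9:00: 00:00 − 9:00 = 15:00 on Aug 16.

15:00 on August 16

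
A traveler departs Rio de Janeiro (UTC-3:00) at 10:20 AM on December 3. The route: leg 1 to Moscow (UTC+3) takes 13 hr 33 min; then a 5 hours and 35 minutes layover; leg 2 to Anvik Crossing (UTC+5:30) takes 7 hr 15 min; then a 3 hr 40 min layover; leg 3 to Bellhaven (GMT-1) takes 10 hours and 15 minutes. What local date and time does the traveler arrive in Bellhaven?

Convert departure to UTC: 10:20 AM + 3:00 = 1:20 PM UTC on Dec 3.
Add 13 hours and 33 minutes leg 1 → 2:53 AM UTC (Dec 4).
Add 5 hours and 35 minutes layover in Moscow → 8:28 AM UTC.
Add 7 hours and 15 minutes leg 2 → 3:43 PM UTC.
Add 3 hours and 40 minutes layover in Anvik Crossing → 7:23 PM UTC.
Add 10 hours 15 minutes leg 3 → 5:38 AM UTC (Dec 5).
Bellhaven is UTC−1:00, so local arrival = 5:38 AM − 1:00 = 4:38 AM on Dec 5.

4:38 AM on December 5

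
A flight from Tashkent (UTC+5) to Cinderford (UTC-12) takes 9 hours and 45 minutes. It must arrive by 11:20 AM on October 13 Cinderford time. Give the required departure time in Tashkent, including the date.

6:35 PM on October 13

Target arrival in UTC: 11:20 AM + 12:00 = 11:20 PM on Oct 13.
Subtract 9 hours 45 minutes → departure 1:35 PM UTC on Oct 13.
Tashkent is UTC+5:00: 1:35 PM + 5:00 = 6:35 PM on Oct 13.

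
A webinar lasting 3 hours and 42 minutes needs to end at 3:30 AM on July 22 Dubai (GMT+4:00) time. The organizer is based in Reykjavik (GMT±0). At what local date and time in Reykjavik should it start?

Target end time in UTC: 3:30 AM − 4:00 = 11:30 PM on Jul 21.
Subtract 3 hours and 42 minutes → start 7:48 PM UTC on Jul 21.
Reykjavik is UTC+0, so start is 7:48 PM on Jul 21.

7:48 PM on July 21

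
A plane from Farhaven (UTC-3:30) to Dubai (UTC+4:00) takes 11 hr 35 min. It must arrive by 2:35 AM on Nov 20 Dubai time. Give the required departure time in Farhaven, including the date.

Target arrival in UTC: 2:35 AM − 4:00 = 10:35 PM on Nov 19.
Subtract 11 hours 35 minutes → departure 11:00 AM UTC on Nov 19.
Farhaven is UTC−3:30: 11:00 AM − 3:30 = 7:30 AM on Nov 19.

7:30 AM on Nov 19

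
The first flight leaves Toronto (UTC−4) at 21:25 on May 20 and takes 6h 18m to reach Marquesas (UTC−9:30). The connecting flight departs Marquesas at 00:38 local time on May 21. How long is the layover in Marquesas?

2 hours 25 minutes

Convert departure to UTC: 21:25 + 4:00 = 01:25 UTC on May 21.
Add 6 hours 18 minutes flight time → 07:43 UTC.
Marquesas is UTC−9:30, so local arrival = 07:43 − 9:30 = 22:13 on May 20.
Layover = 00:38 − 22:13 (+1 day) = 2 hours 25 minutes.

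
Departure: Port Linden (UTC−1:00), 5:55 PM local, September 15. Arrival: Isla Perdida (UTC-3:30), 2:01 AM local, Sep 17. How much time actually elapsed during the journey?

Departure in UTC: 5:55 PM + 1:00 = 6:55 PM on Sep 15.
Arrival in UTC: 2:01 AM + 3:30 = 5:31 AM on Sep 17.
Elapsed = 5:31 AM − 6:55 PM (+2 days) = 34 hours 36 minutes.

34 hours 36 minutes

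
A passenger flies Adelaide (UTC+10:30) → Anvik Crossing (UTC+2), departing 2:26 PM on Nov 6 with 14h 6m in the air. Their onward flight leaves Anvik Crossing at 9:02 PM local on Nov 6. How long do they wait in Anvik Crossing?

Convert departure to UTC: 2:26 PM − 10:30 = 3:56 AM UTC on Nov 6.
Add 14 hours and 6 minutes flight time → 6:02 PM UTC.
Anvik Crossing is UTC+2:00, so local arrival = 6:02 PM + 2:00 = 8:02 PM on Nov 6.
Layover = 9:02 PM − 8:02 PM = 1 hour.

1 hour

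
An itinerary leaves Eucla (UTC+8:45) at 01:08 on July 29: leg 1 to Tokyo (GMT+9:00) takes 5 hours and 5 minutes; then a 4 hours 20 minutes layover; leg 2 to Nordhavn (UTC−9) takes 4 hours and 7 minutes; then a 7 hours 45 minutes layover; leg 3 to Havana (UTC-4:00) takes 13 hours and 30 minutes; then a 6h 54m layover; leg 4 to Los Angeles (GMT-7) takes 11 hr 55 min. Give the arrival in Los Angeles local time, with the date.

Convert departure to UTC: 01:08 − 8:45 = 16:23 UTC on Jul 28.
Add 5 hours 5 minutes leg 1 → 21:28 UTC.
Add 4 hours and 20 minutes layover in Tokyo → 01:48 UTC (Jul 29).
Add 4 hours and 7 minutes leg 2 → 05:55 UTC.
Add 7 hours and 45 minutes layover in Nordhavn → 13:40 UTC.
Add 13 hours 30 minutes leg 3 → 03:10 UTC (Jul 30).
Add 6 hours 54 minutes layover in Havana → 10:04 UTC.
Add 11 hours and 55 minutes leg 4 → 21:59 UTC.
Los Angeles is UTC−7:00, so local arrival = 21:59 − 7:00 = 14:59 on Jul 30.

14:59 on Jul 30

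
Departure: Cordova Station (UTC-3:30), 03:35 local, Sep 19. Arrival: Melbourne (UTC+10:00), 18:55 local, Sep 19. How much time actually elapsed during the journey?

1 hour 50 minutes

Departure in UTC: 03:35 + 3:30 = 07:05 on Sep 19.
Arrival in UTC: 18:55 − 10:00 = 08:55 on Sep 19.
Elapsed = 08:55 − 07:05 = 1 hour 50 minutes.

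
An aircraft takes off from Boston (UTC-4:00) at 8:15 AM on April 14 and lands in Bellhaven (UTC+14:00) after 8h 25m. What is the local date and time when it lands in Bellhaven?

Convert departure to UTC: 8:15 AM + 4:00 = 12:15 PM UTC on Apr 14.
Add 8 hours 25 minutes travel time → 8:40 PM UTC.
Bellhaven is UTC+14:00, so local arrival = 8:40 PM + 14:00 = 10:40 AM on Apr 15.

10:40 AM on April 15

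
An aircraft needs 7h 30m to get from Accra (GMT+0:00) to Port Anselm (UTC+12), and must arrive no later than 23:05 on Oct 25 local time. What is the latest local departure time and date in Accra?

03:35 on Oct 25

Target arrival in UTC: 23:05 − 12:00 = 11:05 on Oct 25.
Subtract 7 hours and 30 minutes → departure 03:35 UTC on Oct 25.
Accra is UTC+0, so departure is 03:35 on Oct 25.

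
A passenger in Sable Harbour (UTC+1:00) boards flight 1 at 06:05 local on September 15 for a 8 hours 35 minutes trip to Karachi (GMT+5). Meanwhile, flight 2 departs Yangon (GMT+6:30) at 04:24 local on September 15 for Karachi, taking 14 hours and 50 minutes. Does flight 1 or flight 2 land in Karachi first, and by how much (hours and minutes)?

Flight 1 in UTC: 06:05 − 1:00 = 05:05 on Sep 15.
+8 hours 35 minutes → arrive 13:40 UTC on Sep 15.
Flight 2 in UTC: 04:24 − 6:30 = 21:54 on Sep 14.
+14 hours and 50 minutes → arrive 12:44 UTC on Sep 15.
Flight 2 lands earlier by 56 minutes.

the second, by 56 minutes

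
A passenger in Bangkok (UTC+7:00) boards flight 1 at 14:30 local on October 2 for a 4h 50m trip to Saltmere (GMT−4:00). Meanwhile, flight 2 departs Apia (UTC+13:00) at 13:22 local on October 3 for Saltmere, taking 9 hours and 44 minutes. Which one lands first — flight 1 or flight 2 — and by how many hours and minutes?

the first, by 21 hours 46 minutes

Flight 1 in UTC: 14:30 − 7:00 = 07:30 on Oct 2.
+4 hours and 50 minutes → arrive 12:20 UTC on Oct 2.
Flight 2 in UTC: 13:22 − 13:00 = 00:22 on Oct 3.
+9 hours and 44 minutes → arrive 10:06 UTC on Oct 3.
Flight 1 lands earlier by 21 hours 46 minutes.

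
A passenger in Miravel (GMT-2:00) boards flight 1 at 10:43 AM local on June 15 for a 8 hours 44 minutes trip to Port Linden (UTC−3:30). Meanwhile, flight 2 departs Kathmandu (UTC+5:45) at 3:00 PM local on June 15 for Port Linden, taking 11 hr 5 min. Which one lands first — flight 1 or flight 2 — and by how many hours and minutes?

Flight 1 in UTC: 10:43 AM + 2:00 = 12:43 PM on Jun 15.
+8 hours 44 minutes → arrive 9:27 PM UTC on Jun 15.
Flight 2 in UTC: 3:00 PM − 5:45 = 9:15 AM on Jun 15.
+11 hours 5 minutes → arrive 8:20 PM UTC on Jun 15.
Flight 2 lands earlier by 1 hour 7 minutes.

the second, by 1 hour 7 minutes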